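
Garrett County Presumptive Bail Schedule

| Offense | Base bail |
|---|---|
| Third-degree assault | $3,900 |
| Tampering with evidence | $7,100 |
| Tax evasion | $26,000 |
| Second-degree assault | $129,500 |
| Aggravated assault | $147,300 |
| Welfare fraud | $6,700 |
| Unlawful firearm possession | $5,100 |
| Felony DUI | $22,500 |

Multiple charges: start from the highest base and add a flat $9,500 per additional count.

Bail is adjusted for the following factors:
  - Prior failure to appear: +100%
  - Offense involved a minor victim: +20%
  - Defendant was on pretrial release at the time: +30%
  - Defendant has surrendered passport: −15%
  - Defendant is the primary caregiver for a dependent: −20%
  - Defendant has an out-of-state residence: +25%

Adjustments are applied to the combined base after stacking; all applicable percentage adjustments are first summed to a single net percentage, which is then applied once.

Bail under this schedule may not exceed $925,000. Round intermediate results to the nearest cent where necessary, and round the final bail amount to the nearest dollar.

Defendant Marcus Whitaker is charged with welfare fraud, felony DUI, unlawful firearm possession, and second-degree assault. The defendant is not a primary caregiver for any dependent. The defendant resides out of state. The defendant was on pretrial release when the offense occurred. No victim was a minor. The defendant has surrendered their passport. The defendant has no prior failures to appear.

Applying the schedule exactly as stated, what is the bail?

$221,200

Base amounts from the schedule: welfare fraud $6,700; felony DUI $22,500; unlawful firearm possession $5,100; second-degree assault $129,500.
Stacking rule: highest base plus $9,500 per additional charge. Highest is second-degree assault at $129,500; 3 additional charges → +$28,500. Combined base = $158,000.
Net percentage adjustment: +30% −15% +25% = +40%. $158,000 × 1.4 = $221,200.
$221,200 is within the $925,000 maximum.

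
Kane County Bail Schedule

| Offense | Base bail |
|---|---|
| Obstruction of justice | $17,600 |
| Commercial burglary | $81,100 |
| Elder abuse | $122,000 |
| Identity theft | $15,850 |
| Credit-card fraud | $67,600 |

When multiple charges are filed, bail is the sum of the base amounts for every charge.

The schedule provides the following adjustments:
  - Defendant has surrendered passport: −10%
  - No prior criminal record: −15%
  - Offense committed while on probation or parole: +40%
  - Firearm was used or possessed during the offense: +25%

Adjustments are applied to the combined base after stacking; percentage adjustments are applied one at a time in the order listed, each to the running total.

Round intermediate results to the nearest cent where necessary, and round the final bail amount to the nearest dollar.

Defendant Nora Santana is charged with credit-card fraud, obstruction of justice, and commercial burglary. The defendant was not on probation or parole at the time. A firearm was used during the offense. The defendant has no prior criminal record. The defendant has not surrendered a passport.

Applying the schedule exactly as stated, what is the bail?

$176,694

Base amounts from the schedule: credit-card fraud $67,600; obstruction of justice $17,600; commercial burglary $81,100.
Stacking rule: sum of all bases. $67,600 + $17,600 + $81,100 = $166,300.
No prior criminal record (−15%): $166,300 × 0.85 = $141,355.
Firearm was used or possessed during the offense (+25%): $141,355 × 1.25 = $176,693.75.
Rounded to the nearest dollar: $176,694.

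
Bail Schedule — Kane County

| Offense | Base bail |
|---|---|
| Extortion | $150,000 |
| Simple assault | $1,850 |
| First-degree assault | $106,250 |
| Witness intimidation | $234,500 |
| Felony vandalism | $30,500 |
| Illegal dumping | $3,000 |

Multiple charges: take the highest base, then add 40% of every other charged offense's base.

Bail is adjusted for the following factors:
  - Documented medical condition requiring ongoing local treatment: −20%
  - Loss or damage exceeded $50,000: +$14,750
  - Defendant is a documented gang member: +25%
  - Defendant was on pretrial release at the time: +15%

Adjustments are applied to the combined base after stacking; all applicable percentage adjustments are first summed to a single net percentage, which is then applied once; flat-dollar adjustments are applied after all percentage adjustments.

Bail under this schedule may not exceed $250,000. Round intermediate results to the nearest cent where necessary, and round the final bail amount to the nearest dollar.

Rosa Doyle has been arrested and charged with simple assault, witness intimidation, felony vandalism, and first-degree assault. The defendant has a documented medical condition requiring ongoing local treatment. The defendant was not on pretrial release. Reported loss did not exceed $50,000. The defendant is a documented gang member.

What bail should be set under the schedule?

$250,000

Base amounts from the schedule: simple assault $1,850; witness intimidation $234,500; felony vandalism $30,500; first-degree assault $106,250.
Stacking rule: highest base plus 40% of each additional charge. Highest is witness intimidation at $234,500. Additional: $1,850 × 40% = $740; $30,500 × 40% = $12,200; $106,250 × 40% = $42,500. Combined base = $234,500 + $55,440 = $289,940.
Net percentage adjustment: −20% +25% = +5%. $289,940 × 1.05 = $304,437.
Result $304,437 exceeds the maximum of $250,000; bail is capped at $250,000.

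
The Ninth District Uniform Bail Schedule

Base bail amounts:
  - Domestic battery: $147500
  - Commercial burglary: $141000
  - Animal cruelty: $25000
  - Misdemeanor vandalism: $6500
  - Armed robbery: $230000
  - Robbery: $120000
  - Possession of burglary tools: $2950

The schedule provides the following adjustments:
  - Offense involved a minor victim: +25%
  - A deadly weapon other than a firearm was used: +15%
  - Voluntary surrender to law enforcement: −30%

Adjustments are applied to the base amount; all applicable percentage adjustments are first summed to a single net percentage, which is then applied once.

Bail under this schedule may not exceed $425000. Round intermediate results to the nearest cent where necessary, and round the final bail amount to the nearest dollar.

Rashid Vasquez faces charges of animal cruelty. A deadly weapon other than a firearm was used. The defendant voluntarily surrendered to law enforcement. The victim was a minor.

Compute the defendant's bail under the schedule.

Base amounts from the schedule: animal cruelty $25000.
Single charge. Combined base = $25000.
Net percentage adjustment: +25% +15% −30% = +10%. $25000 × 1.1 = $27500.
$27500 is within the $425000 maximum.

$27500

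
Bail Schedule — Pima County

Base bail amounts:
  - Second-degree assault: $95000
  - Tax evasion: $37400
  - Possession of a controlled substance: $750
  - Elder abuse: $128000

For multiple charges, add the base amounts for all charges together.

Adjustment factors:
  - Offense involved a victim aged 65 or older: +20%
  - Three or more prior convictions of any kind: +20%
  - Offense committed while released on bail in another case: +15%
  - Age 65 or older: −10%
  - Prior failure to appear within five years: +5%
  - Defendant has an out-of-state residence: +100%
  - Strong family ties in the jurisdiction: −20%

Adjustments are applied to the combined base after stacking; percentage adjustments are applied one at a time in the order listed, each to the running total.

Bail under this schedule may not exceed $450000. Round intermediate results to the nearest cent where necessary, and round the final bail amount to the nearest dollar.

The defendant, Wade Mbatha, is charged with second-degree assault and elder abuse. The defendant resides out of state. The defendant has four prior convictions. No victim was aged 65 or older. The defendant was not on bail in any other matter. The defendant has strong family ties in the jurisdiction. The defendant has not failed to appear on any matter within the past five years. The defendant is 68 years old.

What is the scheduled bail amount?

Base amounts from the schedule: second-degree assault $95000; elder abuse $128000.
Stacking rule: sum of all bases. $95000 + $128000 = $223000.
Three or more prior convictions of any kind (+20%): $223000 × 1.2 = $267600.
Age 65 or older (−10%): $267600 × 0.9 = $240840.
Defendant has an out-of-state residence (+100%): $240840 × 2 = $481680.
Strong family ties in the jurisdiction (−20%): $481680 × 0.8 = $385344.
$385344 is within the $450000 maximum.

$385344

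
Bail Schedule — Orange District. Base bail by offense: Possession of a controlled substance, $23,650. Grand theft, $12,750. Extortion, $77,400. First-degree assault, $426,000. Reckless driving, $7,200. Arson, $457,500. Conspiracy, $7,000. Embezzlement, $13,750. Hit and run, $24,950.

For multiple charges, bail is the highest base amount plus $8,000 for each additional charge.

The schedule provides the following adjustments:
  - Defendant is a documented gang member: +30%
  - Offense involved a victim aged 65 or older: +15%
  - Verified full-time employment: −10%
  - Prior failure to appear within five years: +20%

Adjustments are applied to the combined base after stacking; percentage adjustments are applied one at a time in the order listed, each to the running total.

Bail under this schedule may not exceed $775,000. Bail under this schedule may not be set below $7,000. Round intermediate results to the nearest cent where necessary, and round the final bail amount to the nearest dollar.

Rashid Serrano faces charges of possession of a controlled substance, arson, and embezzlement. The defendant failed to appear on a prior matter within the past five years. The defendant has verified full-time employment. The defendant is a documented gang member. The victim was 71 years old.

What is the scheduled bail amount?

$764,513

Base amounts from the schedule: possession of a controlled substance $23,650; arson $457,500; embezzlement $13,750.
Stacking rule: highest base plus $8,000 per additional charge. Highest is arson at $457,500; 2 additional charges → +$16,000. Combined base = $473,500.
Defendant is a documented gang member (+30%): $473,500 × 1.3 = $615,550.
Offense involved a victim aged 65 or older (+15%): $615,550 × 1.15 = $707,882.50.
Verified full-time employment (−10%): $707,882.50 × 0.9 = $637,094.25.
Prior failure to appear within five years (+20%): $637,094.25 × 1.2 = $764,513.10.
$764,513.10 is within the $775,000 maximum.
$764,513.10 is at or above the $7,000 minimum.
Rounded to the nearest dollar: $764,513.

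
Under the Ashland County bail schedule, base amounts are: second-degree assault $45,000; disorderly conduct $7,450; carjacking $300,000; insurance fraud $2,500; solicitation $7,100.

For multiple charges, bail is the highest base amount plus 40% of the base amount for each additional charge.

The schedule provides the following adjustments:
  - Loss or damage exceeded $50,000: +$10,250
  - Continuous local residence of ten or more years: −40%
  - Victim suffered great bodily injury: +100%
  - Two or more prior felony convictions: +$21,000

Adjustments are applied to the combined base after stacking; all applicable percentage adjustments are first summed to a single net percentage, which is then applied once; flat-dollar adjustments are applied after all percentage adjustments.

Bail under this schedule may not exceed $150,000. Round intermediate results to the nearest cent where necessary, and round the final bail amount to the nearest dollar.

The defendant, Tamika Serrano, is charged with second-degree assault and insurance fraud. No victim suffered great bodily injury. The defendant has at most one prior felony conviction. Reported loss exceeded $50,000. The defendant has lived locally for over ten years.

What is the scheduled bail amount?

Base amounts from the schedule: second-degree assault $45,000; insurance fraud $2,500.
Stacking rule: highest base plus 40% of each additional charge. Highest is second-degree assault at $45,000. Additional: $2,500 × 40% = $1,000. Combined base = $45,000 + $1,000 = $46,000.
Continuous local residence of ten or more years (−40%): $46,000 × 0.6 = $27,600.
Loss or damage exceeded $50,000 (+$10,250 flat): $27,600 + $10,250 = $37,850.
$37,850 is within the $150,000 maximum.

$37,850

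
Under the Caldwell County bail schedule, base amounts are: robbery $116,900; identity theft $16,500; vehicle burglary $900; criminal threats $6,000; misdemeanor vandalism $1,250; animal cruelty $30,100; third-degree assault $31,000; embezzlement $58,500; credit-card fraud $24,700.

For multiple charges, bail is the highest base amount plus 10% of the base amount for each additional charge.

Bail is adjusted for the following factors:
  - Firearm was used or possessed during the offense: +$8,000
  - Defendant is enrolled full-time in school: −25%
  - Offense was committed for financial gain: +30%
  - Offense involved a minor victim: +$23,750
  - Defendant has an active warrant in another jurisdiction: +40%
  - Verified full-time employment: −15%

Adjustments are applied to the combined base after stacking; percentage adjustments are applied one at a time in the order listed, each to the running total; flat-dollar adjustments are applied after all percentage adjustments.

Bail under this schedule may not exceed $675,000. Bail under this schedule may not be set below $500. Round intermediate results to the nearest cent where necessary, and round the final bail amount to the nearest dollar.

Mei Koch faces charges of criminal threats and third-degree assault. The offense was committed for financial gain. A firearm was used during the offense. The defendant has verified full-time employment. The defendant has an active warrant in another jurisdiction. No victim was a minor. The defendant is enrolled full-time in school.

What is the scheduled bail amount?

$44,664

Base amounts from the schedule: criminal threats $6,000; third-degree assault $31,000.
Stacking rule: highest base plus 10% of each additional charge. Highest is third-degree assault at $31,000. Additional: $6,000 × 10% = $600. Combined base = $31,000 + $600 = $31,600.
Defendant is enrolled full-time in school (−25%): $31,600 × 0.75 = $23,700.
Offense was committed for financial gain (+30%): $23,700 × 1.3 = $30,810.
Defendant has an active warrant in another jurisdiction (+40%): $30,810 × 1.4 = $43,134.
Verified full-time employment (−15%): $43,134 × 0.85 = $36,663.90.
Firearm was used or possessed during the offense (+$8,000 flat): $36,663.90 + $8,000 = $44,663.90.
$44,663.90 is within the $675,000 maximum.
$44,663.90 is at or above the $500 minimum.
Rounded to the nearest dollar: $44,664.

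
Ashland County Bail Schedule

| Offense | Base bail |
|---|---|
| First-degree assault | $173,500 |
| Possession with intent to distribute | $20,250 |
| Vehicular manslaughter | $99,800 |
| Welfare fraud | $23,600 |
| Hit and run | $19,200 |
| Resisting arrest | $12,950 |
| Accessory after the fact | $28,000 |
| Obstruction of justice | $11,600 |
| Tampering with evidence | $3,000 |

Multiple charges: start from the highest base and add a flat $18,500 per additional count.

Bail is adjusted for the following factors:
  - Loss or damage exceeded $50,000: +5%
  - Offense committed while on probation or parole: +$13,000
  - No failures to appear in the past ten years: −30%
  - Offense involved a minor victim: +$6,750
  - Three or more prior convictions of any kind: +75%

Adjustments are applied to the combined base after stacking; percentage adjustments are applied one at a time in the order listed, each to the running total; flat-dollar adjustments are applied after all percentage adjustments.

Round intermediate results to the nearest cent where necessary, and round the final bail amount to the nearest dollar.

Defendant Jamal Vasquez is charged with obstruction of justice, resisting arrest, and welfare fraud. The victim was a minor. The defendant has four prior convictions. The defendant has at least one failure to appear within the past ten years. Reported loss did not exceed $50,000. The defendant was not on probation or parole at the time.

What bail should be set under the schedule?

Base amounts from the schedule: obstruction of justice $11,600; resisting arrest $12,950; welfare fraud $23,600.
Stacking rule: highest base plus $18,500 per additional charge. Highest is welfare fraud at $23,600; 2 additional charges → +$37,000. Combined base = $60,600.
Three or more prior convictions of any kind (+75%): $60,600 × 1.75 = $106,050.
Offense involved a minor victim (+$6,750 flat): $106,050 + $6,750 = $112,800.

$112,800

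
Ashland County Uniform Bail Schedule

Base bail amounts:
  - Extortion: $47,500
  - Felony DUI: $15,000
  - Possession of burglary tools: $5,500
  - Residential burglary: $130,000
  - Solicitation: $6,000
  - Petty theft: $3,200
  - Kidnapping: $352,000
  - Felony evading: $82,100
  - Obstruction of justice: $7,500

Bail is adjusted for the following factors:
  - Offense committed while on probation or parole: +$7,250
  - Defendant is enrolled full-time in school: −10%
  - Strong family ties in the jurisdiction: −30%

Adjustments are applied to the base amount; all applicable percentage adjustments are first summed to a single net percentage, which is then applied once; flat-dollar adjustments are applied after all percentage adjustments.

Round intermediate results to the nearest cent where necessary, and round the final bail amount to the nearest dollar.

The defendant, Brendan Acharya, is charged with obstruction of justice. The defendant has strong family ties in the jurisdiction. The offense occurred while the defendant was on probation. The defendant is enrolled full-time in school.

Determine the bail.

Base amounts from the schedule: obstruction of justice $7,500.
Single charge. Combined base = $7,500.
Net percentage adjustment: −10% −30% = −40%. $7,500 × 0.6 = $4,500.
Offense committed while on probation or parole (+$7,250 flat): $4,500 + $7,250 = $11,750.

$11,750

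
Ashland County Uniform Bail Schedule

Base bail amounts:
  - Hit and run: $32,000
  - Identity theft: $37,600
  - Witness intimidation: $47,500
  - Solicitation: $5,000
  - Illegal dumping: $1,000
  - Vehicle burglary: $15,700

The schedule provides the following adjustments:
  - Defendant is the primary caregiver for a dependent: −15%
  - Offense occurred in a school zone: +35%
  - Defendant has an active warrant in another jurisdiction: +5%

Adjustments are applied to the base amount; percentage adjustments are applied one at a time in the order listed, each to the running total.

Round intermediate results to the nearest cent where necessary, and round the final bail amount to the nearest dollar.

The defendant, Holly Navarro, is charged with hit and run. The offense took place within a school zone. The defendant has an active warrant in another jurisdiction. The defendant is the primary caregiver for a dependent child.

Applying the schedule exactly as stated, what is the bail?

$38,556

Base amounts from the schedule: hit and run $32,000.
Single charge. Combined base = $32,000.
Defendant is the primary caregiver for a dependent (−15%): $32,000 × 0.85 = $27,200.
Offense occurred in a school zone (+35%): $27,200 × 1.35 = $36,720.
Defendant has an active warrant in another jurisdiction (+5%): $36,720 × 1.05 = $38,556.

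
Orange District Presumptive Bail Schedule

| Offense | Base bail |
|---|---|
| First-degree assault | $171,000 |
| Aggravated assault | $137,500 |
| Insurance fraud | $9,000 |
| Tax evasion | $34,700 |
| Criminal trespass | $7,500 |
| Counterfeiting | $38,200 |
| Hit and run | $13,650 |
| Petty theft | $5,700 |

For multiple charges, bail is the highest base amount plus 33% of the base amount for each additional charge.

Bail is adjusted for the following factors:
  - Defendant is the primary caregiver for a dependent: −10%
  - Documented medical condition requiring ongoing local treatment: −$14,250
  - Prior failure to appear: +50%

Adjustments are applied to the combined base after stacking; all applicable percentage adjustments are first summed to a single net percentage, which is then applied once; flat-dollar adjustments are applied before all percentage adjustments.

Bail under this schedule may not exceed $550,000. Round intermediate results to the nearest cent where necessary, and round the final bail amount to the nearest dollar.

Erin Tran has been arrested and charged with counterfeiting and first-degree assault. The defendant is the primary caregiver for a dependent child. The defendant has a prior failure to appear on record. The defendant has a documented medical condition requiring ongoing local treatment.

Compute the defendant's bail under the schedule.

Base amounts from the schedule: counterfeiting $38,200; first-degree assault $171,000.
Stacking rule: highest base plus 33% of each additional charge. Highest is first-degree assault at $171,000. Additional: $38,200 × 33% = $12,606. Combined base = $171,000 + $12,606 = $183,606.
Documented medical condition requiring ongoing local treatment (−$14,250 flat): $183,606 − $14,250 = $169,356.
Net percentage adjustment: −10% +50% = +40%. $169,356 × 1.4 = $237,098.40.
$237,098.40 is within the $550,000 maximum.
Rounded to the nearest dollar: $237,098.

$237,098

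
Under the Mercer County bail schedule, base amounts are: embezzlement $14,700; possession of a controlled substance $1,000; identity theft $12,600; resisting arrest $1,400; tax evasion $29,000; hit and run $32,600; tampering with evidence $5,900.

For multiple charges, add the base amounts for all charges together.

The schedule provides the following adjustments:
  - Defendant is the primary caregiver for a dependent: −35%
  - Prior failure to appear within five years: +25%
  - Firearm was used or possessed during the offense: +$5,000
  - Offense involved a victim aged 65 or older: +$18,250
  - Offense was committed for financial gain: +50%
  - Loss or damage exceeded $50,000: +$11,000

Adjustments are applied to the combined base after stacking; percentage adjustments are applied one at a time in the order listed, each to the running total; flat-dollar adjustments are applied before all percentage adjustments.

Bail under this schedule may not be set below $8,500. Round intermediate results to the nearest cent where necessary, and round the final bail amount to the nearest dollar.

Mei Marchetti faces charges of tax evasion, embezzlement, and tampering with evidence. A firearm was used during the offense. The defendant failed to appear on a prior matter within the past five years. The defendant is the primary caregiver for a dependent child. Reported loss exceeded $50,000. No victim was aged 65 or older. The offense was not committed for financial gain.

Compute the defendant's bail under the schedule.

Base amounts from the schedule: tax evasion $29,000; embezzlement $14,700; tampering with evidence $5,900.
Stacking rule: sum of all bases. $29,000 + $14,700 + $5,900 = $49,600.
Firearm was used or possessed during the offense (+$5,000 flat): $49,600 + $5,000 = $54,600.
Loss or damage exceeded $50,000 (+$11,000 flat): $54,600 + $11,000 = $65,600.
Defendant is the primary caregiver for a dependent (−35%): $65,600 × 0.65 = $42,640.
Prior failure to appear within five years (+25%): $42,640 × 1.25 = $53,300.
$53,300 is at or above the $8,500 minimum.

$53,300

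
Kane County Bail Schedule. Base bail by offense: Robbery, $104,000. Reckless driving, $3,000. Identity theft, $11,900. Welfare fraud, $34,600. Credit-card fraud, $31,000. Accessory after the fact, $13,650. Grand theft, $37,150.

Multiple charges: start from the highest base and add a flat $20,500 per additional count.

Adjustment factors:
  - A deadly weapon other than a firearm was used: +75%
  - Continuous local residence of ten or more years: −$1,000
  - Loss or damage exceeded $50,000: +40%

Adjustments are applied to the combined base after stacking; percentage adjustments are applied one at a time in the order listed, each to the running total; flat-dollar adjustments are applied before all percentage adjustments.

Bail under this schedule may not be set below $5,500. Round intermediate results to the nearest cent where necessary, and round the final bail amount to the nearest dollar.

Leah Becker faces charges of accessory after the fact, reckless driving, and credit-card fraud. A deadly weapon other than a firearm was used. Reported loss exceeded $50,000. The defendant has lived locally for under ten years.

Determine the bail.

Base amounts from the schedule: accessory after the fact $13,650; reckless driving $3,000; credit-card fraud $31,000.
Stacking rule: highest base plus $20,500 per additional charge. Highest is credit-card fraud at $31,000; 2 additional charges → +$41,000. Combined base = $72,000.
A deadly weapon other than a firearm was used (+75%): $72,000 × 1.75 = $126,000.
Loss or damage exceeded $50,000 (+40%): $126,000 × 1.4 = $176,400.
$176,400 is at or above the $5,500 minimum.

$176,400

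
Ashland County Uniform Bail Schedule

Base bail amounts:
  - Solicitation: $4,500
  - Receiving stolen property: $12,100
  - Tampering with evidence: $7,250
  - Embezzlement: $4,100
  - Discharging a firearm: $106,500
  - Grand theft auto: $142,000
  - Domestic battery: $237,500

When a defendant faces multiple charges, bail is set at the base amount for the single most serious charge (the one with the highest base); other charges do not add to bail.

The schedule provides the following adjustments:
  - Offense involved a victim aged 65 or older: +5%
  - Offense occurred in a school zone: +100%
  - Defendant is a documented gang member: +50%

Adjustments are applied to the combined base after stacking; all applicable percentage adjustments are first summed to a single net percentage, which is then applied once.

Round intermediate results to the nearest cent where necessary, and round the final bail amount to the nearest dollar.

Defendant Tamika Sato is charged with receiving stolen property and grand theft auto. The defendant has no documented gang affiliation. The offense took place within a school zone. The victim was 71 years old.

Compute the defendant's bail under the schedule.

Base amounts from the schedule: receiving stolen property $12,100; grand theft auto $142,000.
Stacking rule: use the highest base only. Highest is grand theft auto at $142,000. Combined base = $142,000.
Net percentage adjustment: +5% +100% = +105%. $142,000 × 2.05 = $291,100.

$291,100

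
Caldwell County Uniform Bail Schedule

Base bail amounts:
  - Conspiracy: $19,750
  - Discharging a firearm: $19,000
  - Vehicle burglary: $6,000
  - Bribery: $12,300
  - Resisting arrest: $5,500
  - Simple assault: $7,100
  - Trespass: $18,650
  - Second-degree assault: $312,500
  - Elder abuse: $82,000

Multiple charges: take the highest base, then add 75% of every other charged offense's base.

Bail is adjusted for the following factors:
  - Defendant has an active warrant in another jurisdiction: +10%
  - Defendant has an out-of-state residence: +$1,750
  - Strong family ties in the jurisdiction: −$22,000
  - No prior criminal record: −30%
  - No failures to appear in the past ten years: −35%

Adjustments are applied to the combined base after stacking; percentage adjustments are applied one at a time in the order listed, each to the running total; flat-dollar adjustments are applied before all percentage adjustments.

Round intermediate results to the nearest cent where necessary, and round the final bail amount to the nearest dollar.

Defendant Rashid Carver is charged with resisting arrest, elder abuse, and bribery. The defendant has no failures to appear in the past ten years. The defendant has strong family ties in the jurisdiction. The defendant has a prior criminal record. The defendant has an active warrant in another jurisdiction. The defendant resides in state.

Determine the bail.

Base amounts from the schedule: resisting arrest $5,500; elder abuse $82,000; bribery $12,300.
Stacking rule: highest base plus 75% of each additional charge. Highest is elder abuse at $82,000. Additional: $5,500 × 75% = $4,125; $12,300 × 75% = $9,225. Combined base = $82,000 + $13,350 = $95,350.
Strong family ties in the jurisdiction (−$22,000 flat): $95,350 − $22,000 = $73,350.
Defendant has an active warrant in another jurisdiction (+10%): $73,350 × 1.1 = $80,685.
No failures to appear in the past ten years (−35%): $80,685 × 0.65 = $52,445.25.
Rounded to the nearest dollar: $52,445.

$52,445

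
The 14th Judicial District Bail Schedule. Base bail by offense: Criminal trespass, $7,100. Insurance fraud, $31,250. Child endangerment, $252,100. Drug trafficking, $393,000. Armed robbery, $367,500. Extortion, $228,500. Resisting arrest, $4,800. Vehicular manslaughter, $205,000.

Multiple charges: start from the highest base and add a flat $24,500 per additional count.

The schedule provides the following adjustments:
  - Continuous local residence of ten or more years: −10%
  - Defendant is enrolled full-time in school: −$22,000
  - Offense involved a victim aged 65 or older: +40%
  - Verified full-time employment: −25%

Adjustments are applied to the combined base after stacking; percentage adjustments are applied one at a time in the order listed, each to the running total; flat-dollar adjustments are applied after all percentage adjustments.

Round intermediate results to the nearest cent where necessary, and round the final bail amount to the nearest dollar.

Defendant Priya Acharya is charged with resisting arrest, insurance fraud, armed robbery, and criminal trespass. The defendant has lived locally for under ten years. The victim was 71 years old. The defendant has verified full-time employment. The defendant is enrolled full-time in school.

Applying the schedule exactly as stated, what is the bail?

$441,050

Base amounts from the schedule: resisting arrest $4,800; insurance fraud $31,250; armed robbery $367,500; criminal trespass $7,100.
Stacking rule: highest base plus $24,500 per additional charge. Highest is armed robbery at $367,500; 3 additional charges → +$73,500. Combined base = $441,000.
Offense involved a victim aged 65 or older (+40%): $441,000 × 1.4 = $617,400.
Verified full-time employment (−25%): $617,400 × 0.75 = $463,050.
Defendant is enrolled full-time in school (−$22,000 flat): $463,050 − $22,000 = $441,050.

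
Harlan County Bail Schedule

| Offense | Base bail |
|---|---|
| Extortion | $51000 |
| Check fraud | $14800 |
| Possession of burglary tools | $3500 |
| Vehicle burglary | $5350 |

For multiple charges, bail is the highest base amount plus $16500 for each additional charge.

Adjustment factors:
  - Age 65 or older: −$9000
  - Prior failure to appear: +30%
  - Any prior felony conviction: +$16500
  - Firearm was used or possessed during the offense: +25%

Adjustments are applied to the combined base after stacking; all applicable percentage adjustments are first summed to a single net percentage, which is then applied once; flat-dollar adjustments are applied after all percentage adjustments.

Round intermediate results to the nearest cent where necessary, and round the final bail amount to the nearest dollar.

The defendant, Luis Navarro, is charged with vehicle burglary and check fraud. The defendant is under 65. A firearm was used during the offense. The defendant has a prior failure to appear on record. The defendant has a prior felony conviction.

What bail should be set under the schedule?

$65015

Base amounts from the schedule: vehicle burglary $5350; check fraud $14800.
Stacking rule: highest base plus $16500 per additional charge. Highest is check fraud at $14800; 1 additional charge → +$16500. Combined base = $31300.
Net percentage adjustment: +30% +25% = +55%. $31300 × 1.55 = $48515.
Any prior felony conviction (+$16500 flat): $48515 + $16500 = $65015.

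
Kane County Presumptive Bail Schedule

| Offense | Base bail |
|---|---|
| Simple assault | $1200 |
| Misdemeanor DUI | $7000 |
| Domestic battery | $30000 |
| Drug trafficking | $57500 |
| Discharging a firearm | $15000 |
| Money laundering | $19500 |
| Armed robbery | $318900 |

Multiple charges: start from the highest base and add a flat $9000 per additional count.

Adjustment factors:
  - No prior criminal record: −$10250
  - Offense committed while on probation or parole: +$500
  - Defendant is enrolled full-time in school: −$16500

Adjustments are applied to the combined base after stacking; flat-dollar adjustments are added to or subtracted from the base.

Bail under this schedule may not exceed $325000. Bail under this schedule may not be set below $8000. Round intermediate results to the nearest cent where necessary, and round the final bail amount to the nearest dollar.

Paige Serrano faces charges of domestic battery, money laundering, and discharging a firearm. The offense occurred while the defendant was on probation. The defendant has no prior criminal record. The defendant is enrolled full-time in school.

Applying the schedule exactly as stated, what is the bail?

$21750

Base amounts from the schedule: domestic battery $30000; money laundering $19500; discharging a firearm $15000.
Stacking rule: highest base plus $9000 per additional charge. Highest is domestic battery at $30000; 2 additional charges → +$18000. Combined base = $48000.
No prior criminal record (−$10250 flat): $48000 − $10250 = $37750.
Offense committed while on probation or parole (+$500 flat): $37750 + $500 = $38250.
Defendant is enrolled full-time in school (−$16500 flat): $38250 − $16500 = $21750.
$21750 is within the $325000 maximum.
$21750 is at or above the $8000 minimum.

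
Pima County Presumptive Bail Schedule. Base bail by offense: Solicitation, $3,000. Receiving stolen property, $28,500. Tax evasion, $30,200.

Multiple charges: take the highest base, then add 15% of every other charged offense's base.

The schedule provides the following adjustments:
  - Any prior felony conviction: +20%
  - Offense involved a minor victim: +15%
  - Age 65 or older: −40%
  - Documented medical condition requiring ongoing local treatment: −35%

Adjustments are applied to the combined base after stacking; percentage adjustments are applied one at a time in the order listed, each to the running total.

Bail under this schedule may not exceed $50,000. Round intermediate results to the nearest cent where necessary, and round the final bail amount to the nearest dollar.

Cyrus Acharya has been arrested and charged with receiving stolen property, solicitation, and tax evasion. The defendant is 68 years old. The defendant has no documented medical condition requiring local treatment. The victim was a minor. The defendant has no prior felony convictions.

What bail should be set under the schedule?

$24,098

Base amounts from the schedule: receiving stolen property $28,500; solicitation $3,000; tax evasion $30,200.
Stacking rule: highest base plus 15% of each additional charge. Highest is tax evasion at $30,200. Additional: $28,500 × 15% = $4,275; $3,000 × 15% = $450. Combined base = $30,200 + $4,725 = $34,925.
Offense involved a minor victim (+15%): $34,925 × 1.15 = $40,163.75.
Age 65 or older (−40%): $40,163.75 × 0.6 = $24,098.25.
$24,098.25 is within the $50,000 maximum.
Rounded to the nearest dollar: $24,098.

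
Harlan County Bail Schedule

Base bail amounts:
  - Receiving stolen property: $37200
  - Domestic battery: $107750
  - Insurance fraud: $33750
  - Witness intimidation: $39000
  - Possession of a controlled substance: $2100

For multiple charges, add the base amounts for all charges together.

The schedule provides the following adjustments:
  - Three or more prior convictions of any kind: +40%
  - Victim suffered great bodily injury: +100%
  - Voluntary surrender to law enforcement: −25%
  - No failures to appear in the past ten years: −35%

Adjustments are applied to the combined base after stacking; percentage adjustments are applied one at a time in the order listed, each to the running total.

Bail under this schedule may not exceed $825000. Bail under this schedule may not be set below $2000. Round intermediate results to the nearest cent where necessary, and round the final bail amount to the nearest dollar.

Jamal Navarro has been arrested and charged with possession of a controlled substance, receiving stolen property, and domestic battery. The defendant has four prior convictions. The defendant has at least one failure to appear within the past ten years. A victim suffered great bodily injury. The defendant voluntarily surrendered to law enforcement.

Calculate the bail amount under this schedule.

$308805

Base amounts from the schedule: possession of a controlled substance $2100; receiving stolen property $37200; domestic battery $107750.
Stacking rule: sum of all bases. $2100 + $37200 + $107750 = $147050.
Three or more prior convictions of any kind (+40%): $147050 × 1.4 = $205870.
Victim suffered great bodily injury (+100%): $205870 × 2 = $411740.
Voluntary surrender to law enforcement (−25%): $411740 × 0.75 = $308805.
$308805 is within the $825000 maximum.
$308805 is at or above the $2000 minimum.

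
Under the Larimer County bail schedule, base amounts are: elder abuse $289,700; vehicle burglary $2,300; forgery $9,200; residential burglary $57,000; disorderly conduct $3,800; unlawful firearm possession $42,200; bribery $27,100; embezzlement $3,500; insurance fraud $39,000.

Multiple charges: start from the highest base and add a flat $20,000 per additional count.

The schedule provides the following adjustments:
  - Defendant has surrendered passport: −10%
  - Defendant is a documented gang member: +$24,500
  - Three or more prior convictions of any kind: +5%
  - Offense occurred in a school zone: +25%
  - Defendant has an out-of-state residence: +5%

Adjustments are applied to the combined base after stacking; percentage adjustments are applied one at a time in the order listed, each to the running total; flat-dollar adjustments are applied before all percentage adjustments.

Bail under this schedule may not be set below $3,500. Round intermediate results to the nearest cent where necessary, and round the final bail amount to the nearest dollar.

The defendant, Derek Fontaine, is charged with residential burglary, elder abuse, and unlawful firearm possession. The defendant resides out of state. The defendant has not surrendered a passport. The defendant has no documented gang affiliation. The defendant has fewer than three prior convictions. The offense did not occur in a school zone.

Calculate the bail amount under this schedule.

$346,185

Base amounts from the schedule: residential burglary $57,000; elder abuse $289,700; unlawful firearm possession $42,200.
Stacking rule: highest base plus $20,000 per additional charge. Highest is elder abuse at $289,700; 2 additional charges → +$40,000. Combined base = $329,700.
Defendant has an out-of-state residence (+5%): $329,700 × 1.05 = $346,185.
$346,185 is at or above the $3,500 minimum.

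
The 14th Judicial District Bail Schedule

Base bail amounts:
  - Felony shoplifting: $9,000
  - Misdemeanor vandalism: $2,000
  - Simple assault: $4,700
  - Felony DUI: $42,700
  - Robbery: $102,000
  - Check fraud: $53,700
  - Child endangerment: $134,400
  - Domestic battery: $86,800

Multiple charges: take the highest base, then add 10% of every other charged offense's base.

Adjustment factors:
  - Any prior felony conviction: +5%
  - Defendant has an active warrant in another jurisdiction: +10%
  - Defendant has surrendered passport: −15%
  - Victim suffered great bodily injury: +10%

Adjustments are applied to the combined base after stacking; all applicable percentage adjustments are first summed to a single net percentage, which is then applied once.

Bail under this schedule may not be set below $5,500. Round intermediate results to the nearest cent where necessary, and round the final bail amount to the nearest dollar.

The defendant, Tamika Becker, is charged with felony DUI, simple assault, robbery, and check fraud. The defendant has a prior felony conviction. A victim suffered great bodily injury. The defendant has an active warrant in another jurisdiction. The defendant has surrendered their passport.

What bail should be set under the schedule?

Base amounts from the schedule: felony DUI $42,700; simple assault $4,700; robbery $102,000; check fraud $53,700.
Stacking rule: highest base plus 10% of each additional charge. Highest is robbery at $102,000. Additional: $42,700 × 10% = $4,270; $4,700 × 10% = $470; $53,700 × 10% = $5,370. Combined base = $102,000 + $10,110 = $112,110.
Net percentage adjustment: +5% +10% −15% +10% = +10%. $112,110 × 1.1 = $123,321.
$123,321 is at or above the $5,500 minimum.

$123,321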